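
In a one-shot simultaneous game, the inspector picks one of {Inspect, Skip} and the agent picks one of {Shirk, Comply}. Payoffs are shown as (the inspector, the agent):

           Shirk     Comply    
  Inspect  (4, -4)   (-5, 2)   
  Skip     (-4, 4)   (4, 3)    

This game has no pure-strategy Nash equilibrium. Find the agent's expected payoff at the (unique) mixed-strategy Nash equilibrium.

Set the agent's expected payoff from Shirk equal to that from Comply:
  the agent's payoff to Shirk: p·(-4) + (1−p)·4 = -8p + 4
  the agent's payoff to Comply: p·2 + (1−p)·3 = -p + 3
  -8p + 4 = -p + 3  ⇒  -7p = -1  ⇒  p = 1/7.
At equilibrium the agent is indifferent across columns, so the agent's payoff equals the payoff from Shirk: (1/7)·(-4) + (6/7)·4 = 20/7.

20/7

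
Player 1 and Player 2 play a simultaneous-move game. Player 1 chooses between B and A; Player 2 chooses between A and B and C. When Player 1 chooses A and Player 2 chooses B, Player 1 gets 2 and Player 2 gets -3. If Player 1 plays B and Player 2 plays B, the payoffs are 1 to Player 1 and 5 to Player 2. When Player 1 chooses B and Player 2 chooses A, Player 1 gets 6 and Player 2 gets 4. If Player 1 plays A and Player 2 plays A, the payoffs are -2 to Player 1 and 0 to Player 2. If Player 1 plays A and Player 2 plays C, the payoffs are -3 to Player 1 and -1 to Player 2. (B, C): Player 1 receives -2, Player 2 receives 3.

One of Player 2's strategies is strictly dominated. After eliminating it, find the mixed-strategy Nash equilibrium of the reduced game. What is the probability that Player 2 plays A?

q = 1/9

Player 2's strategy C is strictly dominated by A: 4 > 3 and 0 > -1. Eliminate C.
For Player 1 to be willing to mix, Player 1 must be indifferent between B and A, which pins down Player 2's mix.
  Player 1's payoff to B: q·6 + (1−q)·1 = 5q + 1
  Player 1's payoff to A: q·(-2) + (1−q)·2 = -4q + 2
  5q + 1 = -4q + 2  ⇒  9q = 1  ⇒  q = 1/9.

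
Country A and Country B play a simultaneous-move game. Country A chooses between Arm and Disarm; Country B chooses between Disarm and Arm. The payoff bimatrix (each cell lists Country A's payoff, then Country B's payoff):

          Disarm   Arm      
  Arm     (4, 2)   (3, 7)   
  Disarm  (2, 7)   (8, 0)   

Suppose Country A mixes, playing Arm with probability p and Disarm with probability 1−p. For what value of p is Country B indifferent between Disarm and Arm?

Country A's mix must leave Country B indifferent between Disarm and Arm.
  Country B's expected payoff from Disarm: p·2 + (1−p)·7 = -5p + 7
  Country B's expected payoff from Arm: p·7 + (1−p)·0 = 7p
  -5p + 7 = 7p  ⇒  -12p = -7  ⇒  p = 7/12.

p = 7/12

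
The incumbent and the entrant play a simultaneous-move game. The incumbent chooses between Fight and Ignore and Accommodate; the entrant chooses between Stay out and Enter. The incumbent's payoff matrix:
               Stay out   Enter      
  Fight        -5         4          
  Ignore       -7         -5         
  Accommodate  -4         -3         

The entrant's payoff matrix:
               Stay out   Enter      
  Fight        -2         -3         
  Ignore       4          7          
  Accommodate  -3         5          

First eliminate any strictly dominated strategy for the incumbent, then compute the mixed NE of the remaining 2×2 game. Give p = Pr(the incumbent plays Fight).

p = 8/9

The incumbent's strategy Ignore is strictly dominated by Accommodate: -4 > -7 and -3 > -5. Eliminate Ignore.
For the entrant to be willing to mix, the entrant must be indifferent between Stay out and Enter, which pins down the incumbent's mix.
  the entrant's expected payoff from Stay out: p·(-2) + (1−p)·(-3) = p - 3
  the entrant's expected payoff from Enter: p·(-3) + (1−p)·5 = -8p + 5
  p - 3 = -8p + 5  ⇒  9p = 8  ⇒  p = 8/9.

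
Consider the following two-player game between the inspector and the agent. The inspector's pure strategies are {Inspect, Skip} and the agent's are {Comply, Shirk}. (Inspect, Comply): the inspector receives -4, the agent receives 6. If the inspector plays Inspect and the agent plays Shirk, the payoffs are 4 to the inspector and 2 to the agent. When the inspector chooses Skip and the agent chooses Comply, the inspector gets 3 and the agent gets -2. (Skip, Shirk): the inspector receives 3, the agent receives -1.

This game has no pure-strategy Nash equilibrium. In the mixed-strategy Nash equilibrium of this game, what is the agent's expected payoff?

-2/5

Set the agent's expected payoff from Comply equal to that from Shirk:
  the agent's expected payoff from Comply: p·6 + (1−p)·(-2) = 8p - 2
  the agent's expected payoff from Shirk: p·2 + (1−p)·(-1) = 3p - 1
  8p - 2 = 3p - 1  ⇒  5p = 1  ⇒  p = 1/5.
At equilibrium the agent is indifferent across columns, so the agent's payoff equals the payoff from Comply: (1/5)·6 + (4/5)·(-2) = -2/5.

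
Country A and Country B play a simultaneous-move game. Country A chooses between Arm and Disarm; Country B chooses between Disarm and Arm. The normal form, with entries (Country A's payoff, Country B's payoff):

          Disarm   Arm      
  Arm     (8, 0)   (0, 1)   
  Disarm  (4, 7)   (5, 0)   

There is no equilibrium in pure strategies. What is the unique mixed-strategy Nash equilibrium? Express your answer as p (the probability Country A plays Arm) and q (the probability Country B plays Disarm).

In a mixed equilibrium Country B is indifferent between Disarm and Arm; this condition fixes p.
  Country B's payoff to Disarm: p·0 + (1−p)·7 = -7p + 7
  Country B's payoff to Arm: p·1 + (1−p)·0 = p
  -7p + 7 = p  ⇒  -8p = -7  ⇒  p = 7/8.
Country B's mix must leave Country A indifferent between Arm and Disarm.
  Country A's payoff from Arm: q·8 + (1−q)·0 = 8q
  Country A's payoff from Disarm: q·4 + (1−q)·5 = -q + 5
  8q = -q + 5  ⇒  9q = 5  ⇒  q = 5/9.

p = 7/8, q = 5/9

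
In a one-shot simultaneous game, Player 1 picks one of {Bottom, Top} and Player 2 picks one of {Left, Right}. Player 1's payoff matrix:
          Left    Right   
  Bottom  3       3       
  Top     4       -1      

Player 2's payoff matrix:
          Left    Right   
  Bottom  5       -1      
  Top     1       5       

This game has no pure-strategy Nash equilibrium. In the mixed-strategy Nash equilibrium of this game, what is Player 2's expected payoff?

In a mixed equilibrium Player 2 is indifferent between Left and Right; this condition fixes p.
  Player 2's payoff from Left: p·5 + (1−p)·1 = 4p + 1
  Player 2's payoff from Right: p·(-1) + (1−p)·5 = -6p + 5
  4p + 1 = -6p + 5  ⇒  10p = 4  ⇒  p = 2/5.
At equilibrium Player 2 is indifferent across columns, so Player 2's payoff equals the payoff from Left: (2/5)·5 + (3/5)·1 = 13/5.

13/5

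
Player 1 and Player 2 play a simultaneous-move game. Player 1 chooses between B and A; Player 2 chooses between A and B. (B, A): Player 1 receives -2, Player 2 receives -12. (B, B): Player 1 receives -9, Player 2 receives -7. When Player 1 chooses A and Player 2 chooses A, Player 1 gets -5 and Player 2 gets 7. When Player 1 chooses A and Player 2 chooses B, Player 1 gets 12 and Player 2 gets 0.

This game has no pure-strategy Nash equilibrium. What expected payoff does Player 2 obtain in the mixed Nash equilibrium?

-49/12

Player 2's indifference between A and B determines Player 1's mixing probability p:
  Player 2's payoff to A: p·(-12) + (1−p)·7 = -19p + 7
  Player 2's payoff to B: p·(-7) + (1−p)·0 = -7p
  -19p + 7 = -7p  ⇒  -12p = -7  ⇒  p = 7/12.
At equilibrium Player 2 is indifferent across columns, so Player 2's payoff equals the payoff from A: (7/12)·(-12) + (5/12)·7 = -49/12.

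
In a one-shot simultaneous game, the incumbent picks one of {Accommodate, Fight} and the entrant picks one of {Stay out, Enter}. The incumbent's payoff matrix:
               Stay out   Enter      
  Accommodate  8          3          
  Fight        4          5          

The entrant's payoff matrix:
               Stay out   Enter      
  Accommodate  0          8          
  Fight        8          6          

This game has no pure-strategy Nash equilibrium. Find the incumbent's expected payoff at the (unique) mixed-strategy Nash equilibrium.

The entrant's mix must leave the incumbent indifferent between Accommodate and Fight.
  the incumbent's expected payoff from Accommodate: q·8 + (1−q)·3 = 5q + 3
  the incumbent's expected payoff from Fight: q·4 + (1−q)·5 = -q + 5
  5q + 3 = -q + 5  ⇒  6q = 2  ⇒  q = 1/3.
At equilibrium the incumbent is indifferent across rows, so the incumbent's payoff equals the payoff from Accommodate: (1/3)·8 + (2/3)·3 = 14/3.

14/3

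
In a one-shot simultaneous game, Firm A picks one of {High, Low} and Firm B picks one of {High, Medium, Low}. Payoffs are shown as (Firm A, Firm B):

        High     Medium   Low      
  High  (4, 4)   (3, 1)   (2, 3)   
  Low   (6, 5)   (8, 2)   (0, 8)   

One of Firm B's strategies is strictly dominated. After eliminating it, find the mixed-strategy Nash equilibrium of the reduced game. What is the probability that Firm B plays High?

Firm B's strategy Medium is strictly dominated by High: 4 > 1 and 5 > 2. Eliminate Medium.
For Firm A to be willing to mix, Firm A must be indifferent between High and Low, which pins down Firm B's mix.
  Firm A's expected payoff from High: q·4 + (1−q)·2 = 2q + 2
  Firm A's expected payoff from Low: q·6 + (1−q)·0 = 6q
  2q + 2 = 6q  ⇒  -4q = -2  ⇒  q = 1/2.

q = 1/2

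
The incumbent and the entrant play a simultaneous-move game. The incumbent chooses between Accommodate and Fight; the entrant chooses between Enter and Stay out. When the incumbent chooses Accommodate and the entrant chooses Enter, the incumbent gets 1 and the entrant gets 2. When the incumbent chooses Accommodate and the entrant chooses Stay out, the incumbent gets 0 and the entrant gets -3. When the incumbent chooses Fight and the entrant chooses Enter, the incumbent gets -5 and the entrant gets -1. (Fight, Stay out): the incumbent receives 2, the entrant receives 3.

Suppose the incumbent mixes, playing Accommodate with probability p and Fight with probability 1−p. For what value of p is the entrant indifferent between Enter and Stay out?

The entrant's indifference between Enter and Stay out determines the incumbent's mixing probability p:
  the entrant's expected payoff from Enter: p·2 + (1−p)·(-1) = 3p - 1
  the entrant's expected payoff from Stay out: p·(-3) + (1−p)·3 = -6p + 3
  3p - 1 = -6p + 3  ⇒  9p = 4  ⇒  p = 4/9.

p = 4/9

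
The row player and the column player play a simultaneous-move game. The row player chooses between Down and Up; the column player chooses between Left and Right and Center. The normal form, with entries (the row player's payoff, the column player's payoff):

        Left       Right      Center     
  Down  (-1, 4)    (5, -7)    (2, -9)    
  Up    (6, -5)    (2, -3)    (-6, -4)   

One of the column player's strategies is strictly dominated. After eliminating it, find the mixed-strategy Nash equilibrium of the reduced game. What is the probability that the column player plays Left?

q = 3/10

The column player's strategy Center is strictly dominated by Right: -7 > -9 and -3 > -4. Eliminate Center.
Set the row player's expected payoff from Down equal to that from Up:
  the row player's payoff to Down: q·(-1) + (1−q)·5 = -6q + 5
  the row player's payoff to Up: q·6 + (1−q)·2 = 4q + 2
  -6q + 5 = 4q + 2  ⇒  -10q = -3  ⇒  q = 3/10.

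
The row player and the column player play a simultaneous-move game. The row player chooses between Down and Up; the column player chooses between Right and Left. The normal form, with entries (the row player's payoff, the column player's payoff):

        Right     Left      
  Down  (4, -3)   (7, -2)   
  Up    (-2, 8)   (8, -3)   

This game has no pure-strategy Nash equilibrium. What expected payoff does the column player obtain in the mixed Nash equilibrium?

Set the column player's expected payoff from Right equal to that from Left:
  the column player's expected payoff from Right: p·(-3) + (1−p)·8 = -11p + 8
  the column player's expected payoff from Left: p·(-2) + (1−p)·(-3) = p - 3
  -11p + 8 = p - 3  ⇒  -12p = -11  ⇒  p = 11/12.
At equilibrium the column player is indifferent across columns, so the column player's payoff equals the payoff from Right: (11/12)·(-3) + (1/12)·8 = -25/12.

-25/12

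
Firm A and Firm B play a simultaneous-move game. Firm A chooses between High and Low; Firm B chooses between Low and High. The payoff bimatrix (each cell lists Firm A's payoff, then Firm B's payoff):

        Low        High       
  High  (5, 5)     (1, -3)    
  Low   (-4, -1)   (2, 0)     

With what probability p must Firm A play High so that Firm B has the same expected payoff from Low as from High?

Firm B's indifference between Low and High determines Firm A's mixing probability p:
  Firm B's payoff from Low: p·5 + (1−p)·(-1) = 6p - 1
  Firm B's payoff from High: p·(-3) + (1−p)·0 = -3p
  6p - 1 = -3p  ⇒  9p = 1  ⇒  p = 1/9.

p = 1/9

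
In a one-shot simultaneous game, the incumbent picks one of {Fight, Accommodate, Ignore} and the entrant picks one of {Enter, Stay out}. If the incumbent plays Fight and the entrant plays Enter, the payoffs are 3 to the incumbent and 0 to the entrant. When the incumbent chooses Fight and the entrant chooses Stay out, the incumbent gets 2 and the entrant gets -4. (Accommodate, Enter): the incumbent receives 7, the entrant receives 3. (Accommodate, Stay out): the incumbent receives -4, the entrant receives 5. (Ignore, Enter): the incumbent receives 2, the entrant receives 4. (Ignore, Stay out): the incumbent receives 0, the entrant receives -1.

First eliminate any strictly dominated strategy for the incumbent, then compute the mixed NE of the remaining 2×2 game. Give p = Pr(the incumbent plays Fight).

p = 1/3

The incumbent's strategy Ignore is strictly dominated by Fight: 3 > 2 and 2 > 0. Eliminate Ignore.
For the entrant to be willing to mix, the entrant must be indifferent between Enter and Stay out, which pins down the incumbent's mix.
  the entrant's expected payoff from Enter: p·0 + (1−p)·3 = -3p + 3
  the entrant's expected payoff from Stay out: p·(-4) + (1−p)·5 = -9p + 5
  -3p + 3 = -9p + 5  ⇒  6p = 2  ⇒  p = 1/3.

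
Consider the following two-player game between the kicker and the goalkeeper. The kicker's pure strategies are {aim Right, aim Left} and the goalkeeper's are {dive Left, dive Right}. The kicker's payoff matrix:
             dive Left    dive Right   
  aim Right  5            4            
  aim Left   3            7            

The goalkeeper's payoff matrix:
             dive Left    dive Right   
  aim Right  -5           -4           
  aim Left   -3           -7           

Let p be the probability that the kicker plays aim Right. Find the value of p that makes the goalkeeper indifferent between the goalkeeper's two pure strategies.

p = 4/5

Set the goalkeeper's expected payoff from dive Left equal to that from dive Right:
  the goalkeeper's payoff from dive Left: p·(-5) + (1−p)·(-3) = -2p - 3
  the goalkeeper's payoff from dive Right: p·(-4) + (1−p)·(-7) = 3p - 7
  -2p - 3 = 3p - 7  ⇒  -5p = -4  ⇒  p = 4/5.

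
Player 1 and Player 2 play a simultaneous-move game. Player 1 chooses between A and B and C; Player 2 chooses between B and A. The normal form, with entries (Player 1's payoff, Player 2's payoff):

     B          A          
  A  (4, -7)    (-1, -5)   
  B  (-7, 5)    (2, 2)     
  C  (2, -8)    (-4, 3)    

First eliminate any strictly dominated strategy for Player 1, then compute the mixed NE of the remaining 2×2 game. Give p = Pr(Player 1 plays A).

p = 3/5

Player 1's strategy C is strictly dominated by A: 4 > 2 and -1 > -4. Eliminate C.
In a mixed equilibrium Player 2 is indifferent between B and A; this condition fixes p.
  Player 2's payoff from B: p·(-7) + (1−p)·5 = -12p + 5
  Player 2's payoff from A: p·(-5) + (1−p)·2 = -7p + 2
  -12p + 5 = -7p + 2  ⇒  -5p = -3  ⇒  p = 3/5.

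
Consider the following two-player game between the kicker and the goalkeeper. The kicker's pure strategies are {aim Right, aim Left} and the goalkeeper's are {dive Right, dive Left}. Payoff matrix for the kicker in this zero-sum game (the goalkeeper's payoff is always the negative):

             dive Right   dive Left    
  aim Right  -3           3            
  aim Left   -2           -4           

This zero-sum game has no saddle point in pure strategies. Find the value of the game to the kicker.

Set the kicker's expected payoff from aim Right equal to that from aim Left:
  the kicker's payoff from aim Right: q·(-3) + (1−q)·3 = -6q + 3
  the kicker's payoff from aim Left: q·(-2) + (1−q)·(-4) = 2q - 4
  -6q + 3 = 2q - 4  ⇒  -8q = -7  ⇒  q = 7/8.
The value is the kicker's expected payoff against this mix (using aim Right): (7/8)·(-3) + (1/8)·3 = -9/4.

v = -9/4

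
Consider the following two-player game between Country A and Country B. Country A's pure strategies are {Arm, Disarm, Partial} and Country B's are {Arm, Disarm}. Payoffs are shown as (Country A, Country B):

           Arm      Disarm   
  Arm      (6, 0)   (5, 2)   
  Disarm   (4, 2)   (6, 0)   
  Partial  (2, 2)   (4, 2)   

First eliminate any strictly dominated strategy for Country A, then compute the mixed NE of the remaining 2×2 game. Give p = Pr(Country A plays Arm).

p = 1/2

Country A's strategy Partial is strictly dominated by Disarm: 4 > 2 and 6 > 4. Eliminate Partial.
Country A's mix must leave Country B indifferent between Arm and Disarm.
  Country B's expected payoff from Arm: p·0 + (1−p)·2 = -2p + 2
  Country B's expected payoff from Disarm: p·2 + (1−p)·0 = 2p
  -2p + 2 = 2p  ⇒  -4p = -2  ⇒  p = 1/2.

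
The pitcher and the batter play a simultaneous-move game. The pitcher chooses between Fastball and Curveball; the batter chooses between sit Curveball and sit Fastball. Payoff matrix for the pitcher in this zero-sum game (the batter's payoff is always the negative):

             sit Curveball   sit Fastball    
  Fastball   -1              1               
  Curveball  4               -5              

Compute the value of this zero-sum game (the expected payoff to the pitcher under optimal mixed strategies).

v = -1/11

The pitcher's indifference between Fastball and Curveball determines the batter's mixing probability q:
  the pitcher's expected payoff from Fastball: q·(-1) + (1−q)·1 = -2q + 1
  the pitcher's expected payoff from Curveball: q·4 + (1−q)·(-5) = 9q - 5
  -2q + 1 = 9q - 5  ⇒  -11q = -6  ⇒  q = 6/11.
The value is the pitcher's expected payoff against this mix (using Fastball): (6/11)·(-1) + (5/11)·1 = -1/11.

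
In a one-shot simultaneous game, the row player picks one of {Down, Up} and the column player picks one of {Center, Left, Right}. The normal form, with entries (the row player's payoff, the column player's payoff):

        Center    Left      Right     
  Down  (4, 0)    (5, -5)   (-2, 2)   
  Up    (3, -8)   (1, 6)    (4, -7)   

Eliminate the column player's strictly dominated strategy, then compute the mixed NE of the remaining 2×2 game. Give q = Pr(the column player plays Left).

The column player's strategy Center is strictly dominated by Right: 2 > 0 and -7 > -8. Eliminate Center.
Set the row player's expected payoff from Down equal to that from Up:
  the row player's payoff to Down: q·5 + (1−q)·(-2) = 7q - 2
  the row player's payoff to Up: q·1 + (1−q)·4 = -3q + 4
  7q - 2 = -3q + 4  ⇒  10q = 6  ⇒  q = 3/5.

q = 3/5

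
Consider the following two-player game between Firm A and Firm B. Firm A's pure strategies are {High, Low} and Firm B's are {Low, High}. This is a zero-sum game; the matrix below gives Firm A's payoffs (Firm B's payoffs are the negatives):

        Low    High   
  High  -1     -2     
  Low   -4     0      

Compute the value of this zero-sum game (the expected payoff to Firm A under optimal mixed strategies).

v = -8/5

For Firm A to be willing to mix, Firm A must be indifferent between High and Low, which pins down Firm B's mix.
  Firm A's expected payoff from High: q·(-1) + (1−q)·(-2) = q - 2
  Firm A's expected payoff from Low: q·(-4) + (1−q)·0 = -4q
  q - 2 = -4q  ⇒  5q = 2  ⇒  q = 2/5.
The value is Firm A's expected payoff against this mix (using High): (2/5)·(-1) + (3/5)·(-2) = -8/5.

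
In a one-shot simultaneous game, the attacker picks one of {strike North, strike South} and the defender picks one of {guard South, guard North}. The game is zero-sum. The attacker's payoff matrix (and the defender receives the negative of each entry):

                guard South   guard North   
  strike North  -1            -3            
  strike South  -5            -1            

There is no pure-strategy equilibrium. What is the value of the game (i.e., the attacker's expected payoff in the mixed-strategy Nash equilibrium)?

v = -7/3

In a mixed equilibrium the attacker is indifferent between strike North and strike South; this condition fixes q.
  the attacker's payoff to strike North: q·(-1) + (1−q)·(-3) = 2q - 3
  the attacker's payoff to strike South: q·(-5) + (1−q)·(-1) = -4q - 1
  2q - 3 = -4q - 1  ⇒  6q = 2  ⇒  q = 1/3.
The value is the attacker's expected payoff against this mix (using strike North): (1/3)·(-1) + (2/3)·(-3) = -7/3.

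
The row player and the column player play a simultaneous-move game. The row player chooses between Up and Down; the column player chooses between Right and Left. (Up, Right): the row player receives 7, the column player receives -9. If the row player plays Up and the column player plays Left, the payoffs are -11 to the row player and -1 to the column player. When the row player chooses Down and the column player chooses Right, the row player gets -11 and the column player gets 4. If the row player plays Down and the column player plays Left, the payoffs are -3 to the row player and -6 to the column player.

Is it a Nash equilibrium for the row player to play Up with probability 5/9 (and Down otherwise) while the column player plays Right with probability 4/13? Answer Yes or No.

Yes

Check the column player's indifference given the row player's mix p = 5/9:
  payoff from Right = -29/9; payoff from Left = -29/9 — equal.
Check the row player's indifference given the column player's mix q = 4/13:
  payoff from Up = -71/13; payoff from Down = -71/13 — equal.
Both players are indifferent, so neither can profitably deviate.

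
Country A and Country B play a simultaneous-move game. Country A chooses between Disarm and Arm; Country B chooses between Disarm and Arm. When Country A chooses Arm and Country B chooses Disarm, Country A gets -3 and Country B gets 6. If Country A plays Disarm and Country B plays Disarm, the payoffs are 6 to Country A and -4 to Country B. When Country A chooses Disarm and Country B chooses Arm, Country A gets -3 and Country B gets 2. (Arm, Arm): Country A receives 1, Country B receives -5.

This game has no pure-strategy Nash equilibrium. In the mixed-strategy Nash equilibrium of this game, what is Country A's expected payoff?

In a mixed equilibrium Country A is indifferent between Disarm and Arm; this condition fixes q.
  Country A's expected payoff from Disarm: q·6 + (1−q)·(-3) = 9q - 3
  Country A's expected payoff from Arm: q·(-3) + (1−q)·1 = -4q + 1
  9q - 3 = -4q + 1  ⇒  13q = 4  ⇒  q = 4/13.
At equilibrium Country A is indifferent across rows, so Country A's payoff equals the payoff from Disarm: (4/13)·6 + (9/13)·(-3) = -3/13.

-3/13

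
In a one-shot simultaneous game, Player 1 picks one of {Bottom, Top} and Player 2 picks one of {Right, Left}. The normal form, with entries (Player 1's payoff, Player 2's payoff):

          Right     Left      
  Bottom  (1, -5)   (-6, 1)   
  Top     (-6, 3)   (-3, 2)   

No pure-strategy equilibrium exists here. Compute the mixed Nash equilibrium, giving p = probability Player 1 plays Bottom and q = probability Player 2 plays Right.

p = 1/7, q = 3/10

Player 1's mix must leave Player 2 indifferent between Right and Left.
  Player 2's payoff from Right: p·(-5) + (1−p)·3 = -8p + 3
  Player 2's payoff from Left: p·1 + (1−p)·2 = -p + 2
  -8p + 3 = -p + 2  ⇒  -7p = -1  ⇒  p = 1/7.
Player 2's mix must leave Player 1 indifferent between Bottom and Top.
  Player 1's payoff to Bottom: q·1 + (1−q)·(-6) = 7q - 6
  Player 1's payoff to Top: q·(-6) + (1−q)·(-3) = -3q - 3
  7q - 6 = -3q - 3  ⇒  10q = 3  ⇒  q = 3/10.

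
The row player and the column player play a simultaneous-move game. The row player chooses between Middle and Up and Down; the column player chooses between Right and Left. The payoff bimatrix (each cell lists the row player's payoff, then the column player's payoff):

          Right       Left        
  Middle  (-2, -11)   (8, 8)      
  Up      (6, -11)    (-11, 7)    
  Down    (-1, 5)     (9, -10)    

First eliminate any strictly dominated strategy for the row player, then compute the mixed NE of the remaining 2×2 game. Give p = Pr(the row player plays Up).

The row player's strategy Middle is strictly dominated by Down: -1 > -2 and 9 > 8. Eliminate Middle.
For the column player to be willing to mix, the column player must be indifferent between Right and Left, which pins down the row player's mix.
  the column player's expected payoff from Right: p·(-11) + (1−p)·5 = -16p + 5
  the column player's expected payoff from Left: p·7 + (1−p)·(-10) = 17p - 10
  -16p + 5 = 17p - 10  ⇒  -33p = -15  ⇒  p = 5/11.

p = 5/11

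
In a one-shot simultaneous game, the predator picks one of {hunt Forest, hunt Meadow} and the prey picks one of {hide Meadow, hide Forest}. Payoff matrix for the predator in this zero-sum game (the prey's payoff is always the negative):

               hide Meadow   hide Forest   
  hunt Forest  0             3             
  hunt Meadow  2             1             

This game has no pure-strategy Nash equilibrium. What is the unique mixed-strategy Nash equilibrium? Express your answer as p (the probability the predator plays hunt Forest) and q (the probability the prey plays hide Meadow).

p = 1/4, q = 1/2

The predator's mix must leave the prey indifferent between hide Meadow and hide Forest.
  the prey's expected payoff from hide Meadow: p·0 + (1−p)·(-2) = 2p - 2
  the prey's expected payoff from hide Forest: p·(-3) + (1−p)·(-1) = -2p - 1
  2p - 2 = -2p - 1  ⇒  4p = 1  ⇒  p = 1/4.
In a mixed equilibrium the predator is indifferent between hunt Forest and hunt Meadow; this condition fixes q.
  the predator's expected payoff from hunt Forest: q·0 + (1−q)·3 = -3q + 3
  the predator's expected payoff from hunt Meadow: q·2 + (1−q)·1 = q + 1
  -3q + 3 = q + 1  ⇒  -4q = -2  ⇒  q = 1/2.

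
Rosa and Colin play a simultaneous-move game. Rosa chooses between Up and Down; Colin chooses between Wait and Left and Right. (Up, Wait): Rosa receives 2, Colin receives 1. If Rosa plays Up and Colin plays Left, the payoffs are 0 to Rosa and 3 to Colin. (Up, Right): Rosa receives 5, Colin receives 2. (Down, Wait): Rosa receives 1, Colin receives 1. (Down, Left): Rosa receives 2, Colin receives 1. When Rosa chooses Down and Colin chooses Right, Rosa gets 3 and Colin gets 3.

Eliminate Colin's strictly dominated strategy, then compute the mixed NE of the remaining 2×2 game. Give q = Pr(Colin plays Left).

q = 1/2

Colin's strategy Wait is strictly dominated by Right: 2 > 1 and 3 > 1. Eliminate Wait.
Colin's mix must leave Rosa indifferent between Up and Down.
  Rosa's payoff to Up: q·0 + (1−q)·5 = -5q + 5
  Rosa's payoff to Down: q·2 + (1−q)·3 = -q + 3
  -5q + 5 = -q + 3  ⇒  -4q = -2  ⇒  q = 1/2.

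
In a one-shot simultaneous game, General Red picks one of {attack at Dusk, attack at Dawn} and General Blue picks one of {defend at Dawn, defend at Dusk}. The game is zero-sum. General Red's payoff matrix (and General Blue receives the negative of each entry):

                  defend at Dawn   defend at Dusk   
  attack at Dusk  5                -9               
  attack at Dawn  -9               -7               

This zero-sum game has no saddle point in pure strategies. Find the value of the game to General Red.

General Blue's mix must leave General Red indifferent between attack at Dusk and attack at Dawn.
  General Red's expected payoff from attack at Dusk: q·5 + (1−q)·(-9) = 14q - 9
  General Red's expected payoff from attack at Dawn: q·(-9) + (1−q)·(-7) = -2q - 7
  14q - 9 = -2q - 7  ⇒  16q = 2  ⇒  q = 1/8.
The value is General Red's expected payoff against this mix (using attack at Dusk): (1/8)·5 + (7/8)·(-9) = -29/4.

v = -29/4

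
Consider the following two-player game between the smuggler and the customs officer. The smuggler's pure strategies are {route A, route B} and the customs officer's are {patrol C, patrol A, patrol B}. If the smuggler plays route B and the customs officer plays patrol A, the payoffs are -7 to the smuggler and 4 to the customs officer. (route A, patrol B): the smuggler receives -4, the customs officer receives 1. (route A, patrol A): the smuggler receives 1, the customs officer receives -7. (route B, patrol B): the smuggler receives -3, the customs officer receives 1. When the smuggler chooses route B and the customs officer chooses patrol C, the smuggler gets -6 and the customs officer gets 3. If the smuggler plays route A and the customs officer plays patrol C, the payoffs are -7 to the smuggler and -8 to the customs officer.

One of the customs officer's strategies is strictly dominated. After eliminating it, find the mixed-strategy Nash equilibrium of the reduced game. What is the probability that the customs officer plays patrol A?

The customs officer's strategy patrol C is strictly dominated by patrol A: -7 > -8 and 4 > 3. Eliminate patrol C.
Set the smuggler's expected payoff from route A equal to that from route B:
  the smuggler's expected payoff from route A: q·1 + (1−q)·(-4) = 5q - 4
  the smuggler's expected payoff from route B: q·(-7) + (1−q)·(-3) = -4q - 3
  5q - 4 = -4q - 3  ⇒  9q = 1  ⇒  q = 1/9.

q = 1/9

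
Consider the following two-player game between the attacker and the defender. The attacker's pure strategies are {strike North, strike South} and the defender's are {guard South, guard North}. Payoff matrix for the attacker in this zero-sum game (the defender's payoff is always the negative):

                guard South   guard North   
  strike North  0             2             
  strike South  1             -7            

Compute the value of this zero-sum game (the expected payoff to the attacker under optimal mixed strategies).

For the attacker to be willing to mix, the attacker must be indifferent between strike North and strike South, which pins down the defender's mix.
  the attacker's expected payoff from strike North: q·0 + (1−q)·2 = -2q + 2
  the attacker's expected payoff from strike South: q·1 + (1−q)·(-7) = 8q - 7
  -2q + 2 = 8q - 7  ⇒  -10q = -9  ⇒  q = 9/10.
The value is the attacker's expected payoff against this mix (using strike North): (9/10)·0 + (1/10)·2 = 1/5.

v = 1/5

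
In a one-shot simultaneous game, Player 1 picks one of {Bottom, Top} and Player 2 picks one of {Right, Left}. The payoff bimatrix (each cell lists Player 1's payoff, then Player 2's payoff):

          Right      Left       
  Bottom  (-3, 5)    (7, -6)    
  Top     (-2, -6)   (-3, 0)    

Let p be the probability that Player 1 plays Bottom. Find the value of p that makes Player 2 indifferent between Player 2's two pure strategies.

p = 6/17

Player 1's mix must leave Player 2 indifferent between Right and Left.
  Player 2's payoff to Right: p·5 + (1−p)·(-6) = 11p - 6
  Player 2's payoff to Left: p·(-6) + (1−p)·0 = -6p
  11p - 6 = -6p  ⇒  17p = 6  ⇒  p = 6/17.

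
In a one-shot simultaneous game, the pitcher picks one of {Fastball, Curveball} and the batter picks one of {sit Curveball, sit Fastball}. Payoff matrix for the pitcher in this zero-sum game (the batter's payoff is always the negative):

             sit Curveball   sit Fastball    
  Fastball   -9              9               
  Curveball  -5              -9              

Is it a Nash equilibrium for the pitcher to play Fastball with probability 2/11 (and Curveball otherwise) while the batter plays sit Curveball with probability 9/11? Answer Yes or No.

Check the batter's indifference given the pitcher's mix p = 2/11:
  payoff from sit Curveball = 63/11; payoff from sit Fastball = 63/11 — equal.
Check the pitcher's indifference given the batter's mix q = 9/11:
  payoff from Fastball = -63/11; payoff from Curveball = -63/11 — equal.
Both players are indifferent, so neither can profitably deviate.

Yes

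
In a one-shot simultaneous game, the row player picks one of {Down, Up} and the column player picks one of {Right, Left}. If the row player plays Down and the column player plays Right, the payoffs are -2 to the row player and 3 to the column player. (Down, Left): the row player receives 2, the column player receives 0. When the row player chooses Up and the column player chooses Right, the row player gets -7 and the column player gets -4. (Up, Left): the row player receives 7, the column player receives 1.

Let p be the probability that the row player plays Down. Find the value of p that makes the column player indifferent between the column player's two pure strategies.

p = 5/8

For the column player to be willing to mix, the column player must be indifferent between Right and Left, which pins down the row player's mix.
  the column player's expected payoff from Right: p·3 + (1−p)·(-4) = 7p - 4
  the column player's expected payoff from Left: p·0 + (1−p)·1 = -p + 1
  7p - 4 = -p + 1  ⇒  8p = 5  ⇒  p = 5/8.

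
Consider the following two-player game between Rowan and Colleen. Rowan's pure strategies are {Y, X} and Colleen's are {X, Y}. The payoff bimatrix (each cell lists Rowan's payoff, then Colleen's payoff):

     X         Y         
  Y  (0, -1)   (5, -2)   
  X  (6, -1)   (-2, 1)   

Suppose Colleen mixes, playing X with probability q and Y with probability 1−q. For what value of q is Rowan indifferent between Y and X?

Colleen's mix must leave Rowan indifferent between Y and X.
  Rowan's payoff to Y: q·0 + (1−q)·5 = -5q + 5
  Rowan's payoff to X: q·6 + (1−q)·(-2) = 8q - 2
  -5q + 5 = 8q - 2  ⇒  -13q = -7  ⇒  q = 7/13.

q = 7/13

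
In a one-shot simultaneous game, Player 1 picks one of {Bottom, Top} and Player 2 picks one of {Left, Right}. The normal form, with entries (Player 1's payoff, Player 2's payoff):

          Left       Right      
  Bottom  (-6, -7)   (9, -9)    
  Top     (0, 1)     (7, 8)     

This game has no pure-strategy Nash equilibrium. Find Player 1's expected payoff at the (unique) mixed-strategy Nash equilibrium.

21/4

In a mixed equilibrium Player 1 is indifferent between Bottom and Top; this condition fixes q.
  Player 1's payoff to Bottom: q·(-6) + (1−q)·9 = -15q + 9
  Player 1's payoff to Top: q·0 + (1−q)·7 = -7q + 7
  -15q + 9 = -7q + 7  ⇒  -8q = -2  ⇒  q = 1/4.
At equilibrium Player 1 is indifferent across rows, so Player 1's payoff equals the payoff from Bottom: (1/4)·(-6) + (3/4)·9 = 21/4.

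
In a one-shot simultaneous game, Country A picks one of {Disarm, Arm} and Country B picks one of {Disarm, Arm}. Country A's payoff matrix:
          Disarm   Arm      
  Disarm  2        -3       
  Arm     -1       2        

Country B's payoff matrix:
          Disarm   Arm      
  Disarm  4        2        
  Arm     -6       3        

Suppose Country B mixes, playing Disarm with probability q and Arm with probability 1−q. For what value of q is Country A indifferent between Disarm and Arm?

Set Country A's expected payoff from Disarm equal to that from Arm:
  Country A's expected payoff from Disarm: q·2 + (1−q)·(-3) = 5q - 3
  Country A's expected payoff from Arm: q·(-1) + (1−q)·2 = -3q + 2
  5q - 3 = -3q + 2  ⇒  8q = 5  ⇒  q = 5/8.

q = 5/8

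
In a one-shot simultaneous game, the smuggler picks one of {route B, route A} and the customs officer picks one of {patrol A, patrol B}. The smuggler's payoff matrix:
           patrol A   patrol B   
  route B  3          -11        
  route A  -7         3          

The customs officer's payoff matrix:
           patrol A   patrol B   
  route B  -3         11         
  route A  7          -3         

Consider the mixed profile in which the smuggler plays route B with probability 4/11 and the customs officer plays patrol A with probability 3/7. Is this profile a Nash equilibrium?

Given the smuggler's mix p = 4/11, the customs officer's payoff from patrol A is 37/11 but from patrol B is 23/11. The customs officer strictly prefers patrol A, so the customs officer would not mix.
So the proposed profile is not a Nash equilibrium.

No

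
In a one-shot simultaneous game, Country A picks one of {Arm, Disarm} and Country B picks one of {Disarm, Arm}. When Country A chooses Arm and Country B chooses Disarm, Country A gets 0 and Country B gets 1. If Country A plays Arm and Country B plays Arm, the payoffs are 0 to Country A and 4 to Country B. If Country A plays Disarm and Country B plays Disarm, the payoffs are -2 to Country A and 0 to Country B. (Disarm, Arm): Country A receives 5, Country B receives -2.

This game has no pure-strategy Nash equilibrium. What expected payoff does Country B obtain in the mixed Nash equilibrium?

2/5

Country A's mix must leave Country B indifferent between Disarm and Arm.
  Country B's payoff from Disarm: p·1 + (1−p)·0 = p
  Country B's payoff from Arm: p·4 + (1−p)·(-2) = 6p - 2
  p = 6p - 2  ⇒  -5p = -2  ⇒  p = 2/5.
At equilibrium Country B is indifferent across columns, so Country B's payoff equals the payoff from Disarm: (2/5)·1 + (3/5)·0 = 2/5.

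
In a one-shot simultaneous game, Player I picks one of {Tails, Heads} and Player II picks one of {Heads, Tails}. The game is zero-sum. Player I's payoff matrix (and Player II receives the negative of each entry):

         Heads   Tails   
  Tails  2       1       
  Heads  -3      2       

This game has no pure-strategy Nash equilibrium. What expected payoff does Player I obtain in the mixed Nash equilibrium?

Set Player I's expected payoff from Tails equal to that from Heads:
  Player I's payoff to Tails: q·2 + (1−q)·1 = q + 1
  Player I's payoff to Heads: q·(-3) + (1−q)·2 = -5q + 2
  q + 1 = -5q + 2  ⇒  6q = 1  ⇒  q = 1/6.
At equilibrium Player I is indifferent across rows, so Player I's payoff equals the payoff from Tails: (1/6)·2 + (5/6)·1 = 7/6.

7/6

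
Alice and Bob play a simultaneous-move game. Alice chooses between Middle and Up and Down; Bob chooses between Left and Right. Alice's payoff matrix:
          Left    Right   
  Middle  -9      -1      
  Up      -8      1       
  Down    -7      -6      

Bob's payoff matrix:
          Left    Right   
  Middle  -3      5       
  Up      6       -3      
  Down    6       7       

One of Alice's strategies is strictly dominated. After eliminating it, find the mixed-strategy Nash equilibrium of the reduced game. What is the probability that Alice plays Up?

p = 1/10

Alice's strategy Middle is strictly dominated by Up: -8 > -9 and 1 > -1. Eliminate Middle.
In a mixed equilibrium Bob is indifferent between Left and Right; this condition fixes p.
  Bob's payoff from Left: p·6 + (1−p)·6 = 6
  Bob's payoff from Right: p·(-3) + (1−p)·7 = -10p + 7
  6 = -10p + 7  ⇒  10p = 1  ⇒  p = 1/10.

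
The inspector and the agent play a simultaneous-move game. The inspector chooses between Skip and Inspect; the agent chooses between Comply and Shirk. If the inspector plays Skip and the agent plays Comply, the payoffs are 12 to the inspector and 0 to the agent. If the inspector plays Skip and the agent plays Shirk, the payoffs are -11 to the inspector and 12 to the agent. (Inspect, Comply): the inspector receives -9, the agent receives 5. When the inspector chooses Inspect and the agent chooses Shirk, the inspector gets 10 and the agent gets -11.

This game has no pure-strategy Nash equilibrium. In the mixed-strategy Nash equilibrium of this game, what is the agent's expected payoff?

15/7

The inspector's mix must leave the agent indifferent between Comply and Shirk.
  the agent's payoff from Comply: p·0 + (1−p)·5 = -5p + 5
  the agent's payoff from Shirk: p·12 + (1−p)·(-11) = 23p - 11
  -5p + 5 = 23p - 11  ⇒  -28p = -16  ⇒  p = 4/7.
At equilibrium the agent is indifferent across columns, so the agent's payoff equals the payoff from Comply: (4/7)·0 + (3/7)·5 = 15/7.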